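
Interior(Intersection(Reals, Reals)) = Reals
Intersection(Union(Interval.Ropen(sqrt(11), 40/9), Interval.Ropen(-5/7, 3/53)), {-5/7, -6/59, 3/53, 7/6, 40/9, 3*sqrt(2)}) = {-5/7, -6/59, 3*sqrt(2)}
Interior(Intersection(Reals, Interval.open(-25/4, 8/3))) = Interval.open(-25/4, 8/3)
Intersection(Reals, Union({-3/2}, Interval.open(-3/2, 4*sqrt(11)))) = Interval.Ropen(-3/2, 4*sqrt(11))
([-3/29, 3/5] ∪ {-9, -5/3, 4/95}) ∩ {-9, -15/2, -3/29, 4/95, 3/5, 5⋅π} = {-9, -3/29, 4/95, 3/5}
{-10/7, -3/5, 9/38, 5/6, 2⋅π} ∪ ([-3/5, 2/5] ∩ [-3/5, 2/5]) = {-10/7, 5/6, 2⋅π} ∪ [-3/5, 2/5]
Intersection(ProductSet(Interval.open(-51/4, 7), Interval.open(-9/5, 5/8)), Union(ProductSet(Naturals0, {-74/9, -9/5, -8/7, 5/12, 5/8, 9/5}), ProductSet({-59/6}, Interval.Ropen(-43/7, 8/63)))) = Union(ProductSet({-59/6}, Interval.open(-9/5, 8/63)), ProductSet(Range(0, 7, 1), {-8/7, 5/12}))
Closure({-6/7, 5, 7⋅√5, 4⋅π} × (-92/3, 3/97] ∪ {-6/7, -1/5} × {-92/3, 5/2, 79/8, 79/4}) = ({-6/7, -1/5} × {-92/3, 5/2, 79/8, 79/4}) ∪ ({-6/7, 5, 7⋅√5, 4⋅π} × [-92/3, 3/97])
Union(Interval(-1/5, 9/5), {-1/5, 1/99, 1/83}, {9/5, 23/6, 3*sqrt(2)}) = Union({23/6, 3*sqrt(2)}, Interval(-1/5, 9/5))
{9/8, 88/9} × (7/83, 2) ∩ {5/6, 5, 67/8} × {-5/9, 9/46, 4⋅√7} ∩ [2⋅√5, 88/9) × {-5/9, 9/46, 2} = ∅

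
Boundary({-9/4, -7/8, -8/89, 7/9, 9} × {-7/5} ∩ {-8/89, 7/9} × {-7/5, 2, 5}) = {-8/89, 7/9} × {-7/5}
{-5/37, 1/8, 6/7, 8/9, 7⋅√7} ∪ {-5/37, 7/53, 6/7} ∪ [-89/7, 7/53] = [-89/7, 7/53] ∪ {6/7, 8/9, 7⋅√7}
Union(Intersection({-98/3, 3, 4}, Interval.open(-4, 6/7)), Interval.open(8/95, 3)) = Interval.open(8/95, 3)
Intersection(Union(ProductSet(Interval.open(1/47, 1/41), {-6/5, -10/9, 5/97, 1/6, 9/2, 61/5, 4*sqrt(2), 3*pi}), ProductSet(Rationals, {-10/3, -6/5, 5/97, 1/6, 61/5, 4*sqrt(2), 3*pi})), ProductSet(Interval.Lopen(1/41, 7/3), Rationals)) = ProductSet(Intersection(Interval.Lopen(1/41, 7/3), Rationals), {-10/3, -6/5, 5/97, 1/6, 61/5})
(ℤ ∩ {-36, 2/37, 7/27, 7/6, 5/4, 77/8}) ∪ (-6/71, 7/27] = {-36} ∪ (-6/71, 7/27]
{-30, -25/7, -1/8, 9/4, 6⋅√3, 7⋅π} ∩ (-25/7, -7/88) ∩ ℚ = {-1/8}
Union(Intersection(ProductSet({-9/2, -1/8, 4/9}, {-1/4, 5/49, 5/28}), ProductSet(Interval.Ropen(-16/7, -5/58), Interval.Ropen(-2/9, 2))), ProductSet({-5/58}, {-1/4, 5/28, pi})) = Union(ProductSet({-1/8}, {5/49, 5/28}), ProductSet({-5/58}, {-1/4, 5/28, pi}))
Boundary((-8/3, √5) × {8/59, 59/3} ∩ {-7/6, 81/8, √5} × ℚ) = {-7/6} × {8/59, 59/3}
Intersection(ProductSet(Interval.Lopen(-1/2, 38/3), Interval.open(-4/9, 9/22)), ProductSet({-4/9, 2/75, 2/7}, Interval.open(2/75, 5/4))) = ProductSet({-4/9, 2/75, 2/7}, Interval.open(2/75, 9/22))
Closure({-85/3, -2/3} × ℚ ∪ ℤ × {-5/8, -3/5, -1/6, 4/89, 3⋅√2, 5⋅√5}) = ({-85/3, -2/3} × ℝ) ∪ (ℤ × {-5/8, -3/5, -1/6, 4/89, 3⋅√2, 5⋅√5})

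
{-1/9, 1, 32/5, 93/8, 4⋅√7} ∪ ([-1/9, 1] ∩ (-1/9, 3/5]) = [-1/9, 3/5] ∪ {1, 32/5, 93/8, 4⋅√7}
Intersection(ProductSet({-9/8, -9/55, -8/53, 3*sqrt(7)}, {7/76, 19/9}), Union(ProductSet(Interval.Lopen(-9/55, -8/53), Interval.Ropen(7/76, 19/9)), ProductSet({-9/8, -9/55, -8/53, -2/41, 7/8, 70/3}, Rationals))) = ProductSet({-9/8, -9/55, -8/53}, {7/76, 19/9})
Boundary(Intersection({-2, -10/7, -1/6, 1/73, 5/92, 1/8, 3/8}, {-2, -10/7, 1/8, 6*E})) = {-2, -10/7, 1/8}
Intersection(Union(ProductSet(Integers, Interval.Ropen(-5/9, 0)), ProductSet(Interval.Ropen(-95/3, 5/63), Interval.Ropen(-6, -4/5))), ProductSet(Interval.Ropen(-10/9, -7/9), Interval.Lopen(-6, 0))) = Union(ProductSet(Interval.Ropen(-10/9, -7/9), Interval.open(-6, -4/5)), ProductSet(Range(-1, 0, 1), Interval.Ropen(-5/9, 0)))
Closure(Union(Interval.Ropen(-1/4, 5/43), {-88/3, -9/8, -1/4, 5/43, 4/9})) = Union({-88/3, -9/8, 4/9}, Interval(-1/4, 5/43))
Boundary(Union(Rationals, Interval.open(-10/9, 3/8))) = Union(Interval(-oo, -10/9), Interval(3/8, oo))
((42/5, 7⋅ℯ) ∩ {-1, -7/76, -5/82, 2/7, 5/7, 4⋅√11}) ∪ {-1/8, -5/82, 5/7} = {-1/8, -5/82, 5/7, 4⋅√11}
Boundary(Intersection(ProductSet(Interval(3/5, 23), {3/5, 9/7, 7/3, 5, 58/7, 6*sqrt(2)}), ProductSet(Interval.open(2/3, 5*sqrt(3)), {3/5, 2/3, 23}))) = ProductSet(Interval(2/3, 5*sqrt(3)), {3/5})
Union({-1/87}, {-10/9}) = {-10/9, -1/87}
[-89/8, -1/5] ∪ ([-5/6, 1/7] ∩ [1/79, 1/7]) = [-89/8, -1/5] ∪ [1/79, 1/7]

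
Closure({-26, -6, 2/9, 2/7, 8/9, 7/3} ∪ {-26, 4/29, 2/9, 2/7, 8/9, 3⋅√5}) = {-26, -6, 4/29, 2/9, 2/7, 8/9, 7/3, 3⋅√5}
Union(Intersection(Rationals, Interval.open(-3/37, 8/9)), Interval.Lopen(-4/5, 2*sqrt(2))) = Union(Intersection(Interval.open(-3/37, 8/9), Rationals), Interval.Lopen(-4/5, 2*sqrt(2)))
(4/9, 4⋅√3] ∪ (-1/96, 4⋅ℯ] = (-1/96, 4⋅ℯ]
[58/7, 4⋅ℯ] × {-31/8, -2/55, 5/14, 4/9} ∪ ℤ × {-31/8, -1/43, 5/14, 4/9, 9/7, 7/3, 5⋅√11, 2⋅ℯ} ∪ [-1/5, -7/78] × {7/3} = ([-1/5, -7/78] × {7/3}) ∪ ([58/7, 4⋅ℯ] × {-31/8, -2/55, 5/14, 4/9}) ∪ (ℤ × {-31/8, -1/43, 5/14, 4/9, 9/7, 7/3, 5⋅√11, 2⋅ℯ})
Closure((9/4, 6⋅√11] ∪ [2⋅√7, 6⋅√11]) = [9/4, 6⋅√11]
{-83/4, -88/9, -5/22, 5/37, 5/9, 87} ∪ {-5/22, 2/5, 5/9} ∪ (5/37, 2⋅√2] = {-83/4, -88/9, -5/22, 87} ∪ [5/37, 2⋅√2]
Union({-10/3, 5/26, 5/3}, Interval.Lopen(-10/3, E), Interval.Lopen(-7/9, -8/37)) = Interval(-10/3, E)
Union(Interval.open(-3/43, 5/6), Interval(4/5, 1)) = Interval.Lopen(-3/43, 1)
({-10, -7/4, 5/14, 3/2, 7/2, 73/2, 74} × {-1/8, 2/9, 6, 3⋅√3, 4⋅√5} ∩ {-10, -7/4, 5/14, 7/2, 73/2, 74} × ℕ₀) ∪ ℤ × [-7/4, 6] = (ℤ × [-7/4, 6]) ∪ ({-10, -7/4, 5/14, 7/2, 73/2, 74} × {6})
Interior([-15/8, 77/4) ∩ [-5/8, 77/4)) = (-5/8, 77/4)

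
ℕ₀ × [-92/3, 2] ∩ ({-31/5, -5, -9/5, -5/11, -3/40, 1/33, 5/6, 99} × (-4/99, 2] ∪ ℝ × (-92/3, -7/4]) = (ℕ₀ × (-92/3, -7/4]) ∪ ({99} × (-4/99, 2])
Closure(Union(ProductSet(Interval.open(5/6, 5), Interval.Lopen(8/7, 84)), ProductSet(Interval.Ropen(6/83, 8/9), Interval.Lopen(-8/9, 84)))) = Union(ProductSet({6/83}, Interval(-8/9, 84)), ProductSet({5}, Interval(8/7, 84)), ProductSet({6/83, 8/9}, Union({84}, Interval(-8/9, 8/7))), ProductSet(Interval(6/83, 8/9), {-8/9, 84}), ProductSet(Interval.Ropen(6/83, 8/9), Interval.Lopen(-8/9, 84)), ProductSet(Interval(5/6, 5), {84}), ProductSet(Interval.open(5/6, 5), Interval.Lopen(8/7, 84)), ProductSet(Interval(8/9, 5), {8/7, 84}))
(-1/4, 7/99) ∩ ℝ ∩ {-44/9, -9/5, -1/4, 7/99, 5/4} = ∅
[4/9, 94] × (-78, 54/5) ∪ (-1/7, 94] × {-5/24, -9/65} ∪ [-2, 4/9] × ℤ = ([-2, 4/9] × ℤ) ∪ ((-1/7, 94] × {-5/24, -9/65}) ∪ ([4/9, 94] × (-78, 54/5))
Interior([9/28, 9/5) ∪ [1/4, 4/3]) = (1/4, 9/5)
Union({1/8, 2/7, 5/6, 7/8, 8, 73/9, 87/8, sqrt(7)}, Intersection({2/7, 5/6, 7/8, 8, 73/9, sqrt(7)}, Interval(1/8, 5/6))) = {1/8, 2/7, 5/6, 7/8, 8, 73/9, 87/8, sqrt(7)}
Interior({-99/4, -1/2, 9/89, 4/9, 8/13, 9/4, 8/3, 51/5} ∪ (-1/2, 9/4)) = (-1/2, 9/4)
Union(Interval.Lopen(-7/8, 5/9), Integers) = Union(Integers, Interval.Lopen(-7/8, 5/9))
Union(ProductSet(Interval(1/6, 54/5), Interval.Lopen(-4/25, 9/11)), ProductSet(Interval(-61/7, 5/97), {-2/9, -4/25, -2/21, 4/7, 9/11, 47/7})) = Union(ProductSet(Interval(-61/7, 5/97), {-2/9, -4/25, -2/21, 4/7, 9/11, 47/7}), ProductSet(Interval(1/6, 54/5), Interval.Lopen(-4/25, 9/11)))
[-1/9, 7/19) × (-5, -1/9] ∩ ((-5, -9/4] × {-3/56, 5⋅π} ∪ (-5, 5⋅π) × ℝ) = [-1/9, 7/19) × (-5, -1/9]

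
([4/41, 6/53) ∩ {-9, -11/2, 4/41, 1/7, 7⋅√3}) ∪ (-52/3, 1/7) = (-52/3, 1/7)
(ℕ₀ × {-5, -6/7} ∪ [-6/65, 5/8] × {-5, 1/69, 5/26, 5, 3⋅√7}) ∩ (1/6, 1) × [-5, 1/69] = (1/6, 5/8] × {-5, 1/69}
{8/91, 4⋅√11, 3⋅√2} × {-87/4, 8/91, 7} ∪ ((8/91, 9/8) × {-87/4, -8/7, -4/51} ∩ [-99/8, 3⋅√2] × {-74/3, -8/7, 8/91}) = ((8/91, 9/8) × {-8/7}) ∪ ({8/91, 4⋅√11, 3⋅√2} × {-87/4, 8/91, 7})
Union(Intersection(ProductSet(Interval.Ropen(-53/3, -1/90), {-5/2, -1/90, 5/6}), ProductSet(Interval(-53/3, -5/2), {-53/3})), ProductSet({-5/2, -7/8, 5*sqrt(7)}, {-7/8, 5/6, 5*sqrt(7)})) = ProductSet({-5/2, -7/8, 5*sqrt(7)}, {-7/8, 5/6, 5*sqrt(7)})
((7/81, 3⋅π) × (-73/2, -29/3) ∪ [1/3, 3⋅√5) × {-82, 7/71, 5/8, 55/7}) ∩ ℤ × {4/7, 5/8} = {1, 2, …, 6} × {5/8}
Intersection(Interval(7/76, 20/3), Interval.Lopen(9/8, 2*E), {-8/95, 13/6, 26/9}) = {13/6, 26/9}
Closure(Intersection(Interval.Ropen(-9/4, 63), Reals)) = Interval(-9/4, 63)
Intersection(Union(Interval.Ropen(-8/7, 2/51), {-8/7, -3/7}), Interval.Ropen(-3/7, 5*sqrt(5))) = Interval.Ropen(-3/7, 2/51)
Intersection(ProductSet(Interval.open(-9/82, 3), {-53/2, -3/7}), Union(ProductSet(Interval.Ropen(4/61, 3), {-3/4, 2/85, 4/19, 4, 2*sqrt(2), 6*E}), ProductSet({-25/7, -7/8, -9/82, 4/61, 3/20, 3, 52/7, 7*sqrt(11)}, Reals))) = ProductSet({4/61, 3/20}, {-53/2, -3/7})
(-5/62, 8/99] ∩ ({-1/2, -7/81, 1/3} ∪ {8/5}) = ∅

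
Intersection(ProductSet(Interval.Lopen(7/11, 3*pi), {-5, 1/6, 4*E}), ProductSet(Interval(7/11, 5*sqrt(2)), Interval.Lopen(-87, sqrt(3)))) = ProductSet(Interval.Lopen(7/11, 5*sqrt(2)), {-5, 1/6})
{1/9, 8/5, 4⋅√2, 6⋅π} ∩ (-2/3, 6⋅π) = {1/9, 8/5, 4⋅√2}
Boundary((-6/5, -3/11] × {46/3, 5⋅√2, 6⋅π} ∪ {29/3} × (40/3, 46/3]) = ({29/3} × [40/3, 46/3]) ∪ ([-6/5, -3/11] × {46/3, 5⋅√2, 6⋅π})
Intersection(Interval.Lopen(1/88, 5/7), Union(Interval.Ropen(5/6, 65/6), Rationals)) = Intersection(Interval.Lopen(1/88, 5/7), Rationals)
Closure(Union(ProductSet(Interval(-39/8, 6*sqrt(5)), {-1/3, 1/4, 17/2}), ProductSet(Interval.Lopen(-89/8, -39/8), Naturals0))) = Union(ProductSet(Interval(-89/8, -39/8), Naturals0), ProductSet(Interval(-39/8, 6*sqrt(5)), {-1/3, 1/4, 17/2}))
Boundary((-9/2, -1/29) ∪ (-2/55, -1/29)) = {-9/2, -1/29}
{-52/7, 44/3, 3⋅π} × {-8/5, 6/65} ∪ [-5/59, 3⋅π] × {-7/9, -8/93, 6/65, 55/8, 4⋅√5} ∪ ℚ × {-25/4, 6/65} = (ℚ × {-25/4, 6/65}) ∪ ({-52/7, 44/3, 3⋅π} × {-8/5, 6/65}) ∪ ([-5/59, 3⋅π] × {-7/9, -8/93, 6/65, 55/8, 4⋅√5})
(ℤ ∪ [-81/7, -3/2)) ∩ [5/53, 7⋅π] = {1, 2, …, 21}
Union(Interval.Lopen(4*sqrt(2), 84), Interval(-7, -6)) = Union(Interval(-7, -6), Interval.Lopen(4*sqrt(2), 84))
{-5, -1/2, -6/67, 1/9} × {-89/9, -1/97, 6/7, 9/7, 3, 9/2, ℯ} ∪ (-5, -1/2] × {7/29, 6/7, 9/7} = ((-5, -1/2] × {7/29, 6/7, 9/7}) ∪ ({-5, -1/2, -6/67, 1/9} × {-89/9, -1/97, 6/7, 9/7, 3, 9/2, ℯ})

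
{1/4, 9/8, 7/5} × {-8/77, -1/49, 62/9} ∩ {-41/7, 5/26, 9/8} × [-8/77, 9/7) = {9/8} × {-8/77, -1/49}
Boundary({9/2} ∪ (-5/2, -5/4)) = {-5/2, -5/4, 9/2}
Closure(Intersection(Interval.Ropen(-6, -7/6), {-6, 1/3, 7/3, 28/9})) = {-6}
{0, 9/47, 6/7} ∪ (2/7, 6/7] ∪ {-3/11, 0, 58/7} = {-3/11, 0, 9/47, 58/7} ∪ (2/7, 6/7]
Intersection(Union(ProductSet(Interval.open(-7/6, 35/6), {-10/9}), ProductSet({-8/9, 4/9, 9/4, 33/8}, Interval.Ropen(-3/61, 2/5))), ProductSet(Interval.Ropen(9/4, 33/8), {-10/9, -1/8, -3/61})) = Union(ProductSet({9/4}, {-3/61}), ProductSet(Interval.Ropen(9/4, 33/8), {-10/9}))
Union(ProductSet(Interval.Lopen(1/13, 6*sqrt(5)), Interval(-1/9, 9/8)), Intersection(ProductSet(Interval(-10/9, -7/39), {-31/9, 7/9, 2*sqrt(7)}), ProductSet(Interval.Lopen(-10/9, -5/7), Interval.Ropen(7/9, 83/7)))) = Union(ProductSet(Interval.Lopen(-10/9, -5/7), {7/9, 2*sqrt(7)}), ProductSet(Interval.Lopen(1/13, 6*sqrt(5)), Interval(-1/9, 9/8)))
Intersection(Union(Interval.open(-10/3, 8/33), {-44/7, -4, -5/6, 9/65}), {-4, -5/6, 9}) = {-4, -5/6}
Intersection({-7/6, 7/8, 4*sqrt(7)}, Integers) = EmptySet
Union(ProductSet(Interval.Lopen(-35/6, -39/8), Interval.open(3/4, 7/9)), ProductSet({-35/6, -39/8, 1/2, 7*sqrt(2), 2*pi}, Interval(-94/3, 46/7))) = Union(ProductSet({-35/6, -39/8, 1/2, 7*sqrt(2), 2*pi}, Interval(-94/3, 46/7)), ProductSet(Interval.Lopen(-35/6, -39/8), Interval.open(3/4, 7/9)))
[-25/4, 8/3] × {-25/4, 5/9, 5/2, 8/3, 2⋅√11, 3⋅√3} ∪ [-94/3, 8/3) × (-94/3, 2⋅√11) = ([-94/3, 8/3) × (-94/3, 2⋅√11)) ∪ ([-25/4, 8/3] × {-25/4, 5/9, 5/2, 8/3, 2⋅√11, 3⋅√3})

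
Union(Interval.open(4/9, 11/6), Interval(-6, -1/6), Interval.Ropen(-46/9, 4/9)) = Union(Interval.Ropen(-6, 4/9), Interval.open(4/9, 11/6))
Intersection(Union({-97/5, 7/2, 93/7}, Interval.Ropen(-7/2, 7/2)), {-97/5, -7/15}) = {-97/5, -7/15}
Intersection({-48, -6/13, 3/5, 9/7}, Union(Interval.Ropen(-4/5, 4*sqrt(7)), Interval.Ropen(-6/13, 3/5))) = {-6/13, 3/5, 9/7}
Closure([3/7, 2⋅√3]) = [3/7, 2⋅√3]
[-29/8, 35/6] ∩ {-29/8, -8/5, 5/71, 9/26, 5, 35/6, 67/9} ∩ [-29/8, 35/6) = {-29/8, -8/5, 5/71, 9/26, 5}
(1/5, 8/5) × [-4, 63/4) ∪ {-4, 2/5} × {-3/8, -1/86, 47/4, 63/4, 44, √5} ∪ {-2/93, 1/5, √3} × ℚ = ({-2/93, 1/5, √3} × ℚ) ∪ ((1/5, 8/5) × [-4, 63/4)) ∪ ({-4, 2/5} × {-3/8, -1/86, 47/4, 63/4, 44, √5})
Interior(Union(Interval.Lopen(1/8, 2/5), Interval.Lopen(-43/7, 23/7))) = Interval.open(-43/7, 23/7)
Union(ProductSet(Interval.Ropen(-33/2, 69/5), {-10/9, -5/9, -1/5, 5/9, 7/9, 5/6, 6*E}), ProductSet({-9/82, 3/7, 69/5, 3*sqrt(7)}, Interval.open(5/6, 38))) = Union(ProductSet({-9/82, 3/7, 69/5, 3*sqrt(7)}, Interval.open(5/6, 38)), ProductSet(Interval.Ropen(-33/2, 69/5), {-10/9, -5/9, -1/5, 5/9, 7/9, 5/6, 6*E}))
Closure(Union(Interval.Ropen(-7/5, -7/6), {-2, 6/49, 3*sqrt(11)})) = Union({-2, 6/49, 3*sqrt(11)}, Interval(-7/5, -7/6))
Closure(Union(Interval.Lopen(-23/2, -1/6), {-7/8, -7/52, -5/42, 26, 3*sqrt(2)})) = Union({-7/52, -5/42, 26, 3*sqrt(2)}, Interval(-23/2, -1/6))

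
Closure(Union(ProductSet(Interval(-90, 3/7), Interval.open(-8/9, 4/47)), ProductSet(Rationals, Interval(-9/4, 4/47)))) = Union(ProductSet(Interval(-90, 3/7), Interval.open(-8/9, 4/47)), ProductSet(Reals, Union({4/47}, Interval(-9/4, -8/9))), ProductSet(Union(Interval(-oo, -90), Interval(3/7, oo), Rationals), Interval(-9/4, 4/47)))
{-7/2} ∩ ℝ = {-7/2}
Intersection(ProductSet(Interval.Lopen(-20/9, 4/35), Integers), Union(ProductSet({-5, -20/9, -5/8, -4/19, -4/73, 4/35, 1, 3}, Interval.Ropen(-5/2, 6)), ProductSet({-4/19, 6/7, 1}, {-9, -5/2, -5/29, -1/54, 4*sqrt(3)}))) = Union(ProductSet({-4/19}, {-9}), ProductSet({-5/8, -4/19, -4/73, 4/35}, Range(-2, 6, 1)))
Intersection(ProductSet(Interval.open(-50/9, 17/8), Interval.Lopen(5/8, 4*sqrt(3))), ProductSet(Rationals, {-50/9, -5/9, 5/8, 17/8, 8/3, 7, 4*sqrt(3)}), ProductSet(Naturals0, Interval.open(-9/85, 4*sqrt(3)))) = ProductSet(Range(0, 3, 1), {17/8, 8/3})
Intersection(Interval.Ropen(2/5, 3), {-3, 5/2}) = {5/2}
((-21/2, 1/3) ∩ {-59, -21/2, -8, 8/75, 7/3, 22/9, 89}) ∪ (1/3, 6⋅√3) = {-8, 8/75} ∪ (1/3, 6⋅√3)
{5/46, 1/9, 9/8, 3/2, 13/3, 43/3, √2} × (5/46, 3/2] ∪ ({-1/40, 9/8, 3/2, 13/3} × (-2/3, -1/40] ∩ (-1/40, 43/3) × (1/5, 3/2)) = {5/46, 1/9, 9/8, 3/2, 13/3, 43/3, √2} × (5/46, 3/2]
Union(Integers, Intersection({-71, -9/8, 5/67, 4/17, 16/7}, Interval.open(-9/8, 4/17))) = Union({5/67}, Integers)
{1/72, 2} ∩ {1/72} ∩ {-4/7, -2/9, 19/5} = ∅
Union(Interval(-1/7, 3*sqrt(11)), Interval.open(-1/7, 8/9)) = Interval(-1/7, 3*sqrt(11))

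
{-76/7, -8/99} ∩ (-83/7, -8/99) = {-76/7}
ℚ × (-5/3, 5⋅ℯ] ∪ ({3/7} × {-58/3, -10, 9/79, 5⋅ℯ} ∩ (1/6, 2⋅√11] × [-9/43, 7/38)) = ℚ × (-5/3, 5⋅ℯ]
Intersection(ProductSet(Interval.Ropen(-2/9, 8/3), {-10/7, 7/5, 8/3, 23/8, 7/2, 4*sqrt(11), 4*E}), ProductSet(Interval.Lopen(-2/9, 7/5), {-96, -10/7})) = ProductSet(Interval.Lopen(-2/9, 7/5), {-10/7})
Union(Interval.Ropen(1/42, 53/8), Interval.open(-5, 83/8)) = Interval.open(-5, 83/8)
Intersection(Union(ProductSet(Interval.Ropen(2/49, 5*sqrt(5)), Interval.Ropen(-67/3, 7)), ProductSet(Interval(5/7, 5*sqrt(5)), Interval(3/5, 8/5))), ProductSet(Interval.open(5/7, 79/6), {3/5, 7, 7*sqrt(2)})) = ProductSet(Interval.Lopen(5/7, 5*sqrt(5)), {3/5})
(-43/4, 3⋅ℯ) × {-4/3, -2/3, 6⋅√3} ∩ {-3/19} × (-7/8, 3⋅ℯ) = {-3/19} × {-2/3}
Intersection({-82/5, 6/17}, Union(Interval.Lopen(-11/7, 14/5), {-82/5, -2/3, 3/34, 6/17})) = {-82/5, 6/17}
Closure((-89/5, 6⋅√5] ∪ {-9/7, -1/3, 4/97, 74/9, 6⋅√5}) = [-89/5, 6⋅√5]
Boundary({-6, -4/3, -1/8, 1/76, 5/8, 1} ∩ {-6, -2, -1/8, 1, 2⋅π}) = {-6, -1/8, 1}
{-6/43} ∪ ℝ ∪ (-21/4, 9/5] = (-∞, ∞)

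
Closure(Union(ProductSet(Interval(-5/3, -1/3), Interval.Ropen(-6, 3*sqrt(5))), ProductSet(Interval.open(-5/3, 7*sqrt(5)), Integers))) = Union(ProductSet(Interval(-5/3, -1/3), Interval(-6, 3*sqrt(5))), ProductSet(Interval(-5/3, 7*sqrt(5)), Integers))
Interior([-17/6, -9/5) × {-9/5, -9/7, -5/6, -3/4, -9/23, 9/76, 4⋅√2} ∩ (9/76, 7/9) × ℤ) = ∅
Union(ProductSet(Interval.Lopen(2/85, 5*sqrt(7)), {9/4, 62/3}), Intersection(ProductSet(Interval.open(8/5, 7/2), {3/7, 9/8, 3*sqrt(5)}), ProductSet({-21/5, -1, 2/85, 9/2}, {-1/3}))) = ProductSet(Interval.Lopen(2/85, 5*sqrt(7)), {9/4, 62/3})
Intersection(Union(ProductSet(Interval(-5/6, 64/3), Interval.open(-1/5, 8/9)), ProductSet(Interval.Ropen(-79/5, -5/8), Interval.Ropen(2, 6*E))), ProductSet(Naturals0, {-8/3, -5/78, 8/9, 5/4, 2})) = ProductSet(Range(0, 22, 1), {-5/78})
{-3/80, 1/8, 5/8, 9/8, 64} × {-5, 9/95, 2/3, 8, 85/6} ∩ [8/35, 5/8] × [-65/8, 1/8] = {5/8} × {-5, 9/95}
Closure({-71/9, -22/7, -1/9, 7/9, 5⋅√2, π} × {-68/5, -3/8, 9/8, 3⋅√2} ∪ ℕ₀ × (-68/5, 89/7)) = (ℕ₀ × [-68/5, 89/7]) ∪ ({-71/9, -22/7, -1/9, 7/9, 5⋅√2, π} × {-68/5, -3/8, 9/8, 3⋅√2})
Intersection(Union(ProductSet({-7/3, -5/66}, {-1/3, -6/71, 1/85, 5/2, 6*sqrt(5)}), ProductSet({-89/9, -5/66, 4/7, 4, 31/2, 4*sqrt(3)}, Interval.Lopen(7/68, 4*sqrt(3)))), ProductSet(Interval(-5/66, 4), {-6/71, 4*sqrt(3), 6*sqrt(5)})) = Union(ProductSet({-5/66}, {-6/71, 6*sqrt(5)}), ProductSet({-5/66, 4/7, 4}, {4*sqrt(3)}))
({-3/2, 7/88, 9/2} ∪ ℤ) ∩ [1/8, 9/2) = {1, 2, 3, 4}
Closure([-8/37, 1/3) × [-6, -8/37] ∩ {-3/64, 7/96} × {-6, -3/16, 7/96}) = {-3/64, 7/96} × {-6}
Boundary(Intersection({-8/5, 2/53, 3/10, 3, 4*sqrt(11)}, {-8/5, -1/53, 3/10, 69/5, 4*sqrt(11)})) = {-8/5, 3/10, 4*sqrt(11)}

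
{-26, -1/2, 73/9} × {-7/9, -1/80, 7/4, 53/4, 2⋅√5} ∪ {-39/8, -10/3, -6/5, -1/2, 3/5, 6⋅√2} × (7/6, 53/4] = ({-26, -1/2, 73/9} × {-7/9, -1/80, 7/4, 53/4, 2⋅√5}) ∪ ({-39/8, -10/3, -6/5, -1/2, 3/5, 6⋅√2} × (7/6, 53/4])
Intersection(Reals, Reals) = Reals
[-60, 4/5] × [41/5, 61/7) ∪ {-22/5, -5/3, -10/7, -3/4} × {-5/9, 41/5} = ({-22/5, -5/3, -10/7, -3/4} × {-5/9, 41/5}) ∪ ([-60, 4/5] × [41/5, 61/7))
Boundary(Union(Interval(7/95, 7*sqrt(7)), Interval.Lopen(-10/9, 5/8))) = {-10/9, 7*sqrt(7)}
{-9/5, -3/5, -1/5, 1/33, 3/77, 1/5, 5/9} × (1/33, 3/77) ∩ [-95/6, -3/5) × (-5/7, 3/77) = {-9/5} × (1/33, 3/77)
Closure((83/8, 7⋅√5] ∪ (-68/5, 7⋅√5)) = [-68/5, 7⋅√5]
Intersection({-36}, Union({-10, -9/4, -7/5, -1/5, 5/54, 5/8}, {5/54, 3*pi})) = EmptySet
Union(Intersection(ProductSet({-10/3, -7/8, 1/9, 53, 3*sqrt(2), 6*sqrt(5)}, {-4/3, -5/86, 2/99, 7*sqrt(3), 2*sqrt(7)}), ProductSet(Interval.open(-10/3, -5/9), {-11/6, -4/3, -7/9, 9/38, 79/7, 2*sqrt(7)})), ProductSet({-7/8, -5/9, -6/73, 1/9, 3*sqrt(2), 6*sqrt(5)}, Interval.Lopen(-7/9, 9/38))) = Union(ProductSet({-7/8}, {-4/3, 2*sqrt(7)}), ProductSet({-7/8, -5/9, -6/73, 1/9, 3*sqrt(2), 6*sqrt(5)}, Interval.Lopen(-7/9, 9/38)))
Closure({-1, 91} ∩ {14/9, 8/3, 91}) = {91}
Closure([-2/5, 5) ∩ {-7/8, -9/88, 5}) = {-9/88}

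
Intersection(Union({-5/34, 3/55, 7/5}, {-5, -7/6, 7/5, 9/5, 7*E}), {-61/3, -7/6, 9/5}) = {-7/6, 9/5}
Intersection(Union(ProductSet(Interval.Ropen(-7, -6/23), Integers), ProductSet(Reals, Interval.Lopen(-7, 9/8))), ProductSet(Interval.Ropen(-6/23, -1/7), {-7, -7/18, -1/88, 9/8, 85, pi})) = ProductSet(Interval.Ropen(-6/23, -1/7), {-7/18, -1/88, 9/8})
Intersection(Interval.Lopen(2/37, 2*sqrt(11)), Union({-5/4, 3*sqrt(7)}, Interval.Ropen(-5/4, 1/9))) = Interval.open(2/37, 1/9)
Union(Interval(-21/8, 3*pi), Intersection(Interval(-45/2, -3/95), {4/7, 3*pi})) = Interval(-21/8, 3*pi)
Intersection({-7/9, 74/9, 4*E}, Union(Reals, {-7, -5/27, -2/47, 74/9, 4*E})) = {-7/9, 74/9, 4*E}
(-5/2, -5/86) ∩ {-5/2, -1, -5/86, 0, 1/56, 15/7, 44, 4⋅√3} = {-1}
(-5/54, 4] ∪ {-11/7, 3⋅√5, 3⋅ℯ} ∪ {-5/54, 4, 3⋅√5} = {-11/7, 3⋅√5, 3⋅ℯ} ∪ [-5/54, 4]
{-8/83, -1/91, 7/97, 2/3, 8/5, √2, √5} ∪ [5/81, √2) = {-8/83, -1/91, 8/5, √5} ∪ [5/81, √2]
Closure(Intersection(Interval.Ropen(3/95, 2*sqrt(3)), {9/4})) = {9/4}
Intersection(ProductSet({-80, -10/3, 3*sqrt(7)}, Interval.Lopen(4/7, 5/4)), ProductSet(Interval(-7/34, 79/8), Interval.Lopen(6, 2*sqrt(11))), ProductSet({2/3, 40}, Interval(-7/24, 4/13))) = EmptySet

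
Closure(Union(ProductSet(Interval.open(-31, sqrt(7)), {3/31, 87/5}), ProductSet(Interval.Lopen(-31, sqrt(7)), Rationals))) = ProductSet(Interval(-31, sqrt(7)), Reals)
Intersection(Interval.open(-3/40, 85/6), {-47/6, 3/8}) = {3/8}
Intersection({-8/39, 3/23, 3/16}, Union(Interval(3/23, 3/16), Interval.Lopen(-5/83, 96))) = {3/23, 3/16}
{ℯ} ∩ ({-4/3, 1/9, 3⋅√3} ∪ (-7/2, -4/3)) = ∅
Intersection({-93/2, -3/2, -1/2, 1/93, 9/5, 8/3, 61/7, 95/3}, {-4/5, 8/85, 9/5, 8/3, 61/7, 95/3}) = {9/5, 8/3, 61/7, 95/3}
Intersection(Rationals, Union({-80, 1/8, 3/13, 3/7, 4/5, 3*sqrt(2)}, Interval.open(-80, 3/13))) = Union({3/7, 4/5}, Intersection(Interval(-80, 3/13), Rationals))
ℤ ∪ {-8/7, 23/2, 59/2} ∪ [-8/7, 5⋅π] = ℤ ∪ [-8/7, 5⋅π] ∪ {59/2}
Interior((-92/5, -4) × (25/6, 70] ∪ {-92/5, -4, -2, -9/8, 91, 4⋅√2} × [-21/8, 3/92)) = (-92/5, -4) × (25/6, 70)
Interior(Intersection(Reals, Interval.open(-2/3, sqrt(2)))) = Interval.open(-2/3, sqrt(2))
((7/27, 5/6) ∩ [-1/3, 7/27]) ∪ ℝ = ℝ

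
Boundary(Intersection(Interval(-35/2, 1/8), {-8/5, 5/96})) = {-8/5, 5/96}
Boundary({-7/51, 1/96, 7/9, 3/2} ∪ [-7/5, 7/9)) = {-7/5, 7/9, 3/2}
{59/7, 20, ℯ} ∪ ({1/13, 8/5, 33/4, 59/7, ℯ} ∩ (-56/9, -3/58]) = {59/7, 20, ℯ}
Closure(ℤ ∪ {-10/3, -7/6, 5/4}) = ℤ ∪ {-10/3, -7/6, 5/4}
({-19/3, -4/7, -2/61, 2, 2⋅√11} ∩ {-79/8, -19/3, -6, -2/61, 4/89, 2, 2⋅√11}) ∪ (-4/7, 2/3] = {-19/3, 2, 2⋅√11} ∪ (-4/7, 2/3]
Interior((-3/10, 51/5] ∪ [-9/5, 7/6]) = (-9/5, 51/5)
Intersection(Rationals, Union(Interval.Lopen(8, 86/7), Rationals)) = Union(Intersection(Interval(8, 86/7), Rationals), Rationals)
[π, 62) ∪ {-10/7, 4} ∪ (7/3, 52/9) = {-10/7} ∪ (7/3, 62)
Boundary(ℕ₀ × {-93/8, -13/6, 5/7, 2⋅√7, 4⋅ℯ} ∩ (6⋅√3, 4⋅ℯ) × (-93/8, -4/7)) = ∅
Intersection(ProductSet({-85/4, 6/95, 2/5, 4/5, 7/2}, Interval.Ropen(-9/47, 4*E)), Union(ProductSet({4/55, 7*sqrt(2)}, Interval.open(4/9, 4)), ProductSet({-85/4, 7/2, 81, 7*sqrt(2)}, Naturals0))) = ProductSet({-85/4, 7/2}, Range(0, 11, 1))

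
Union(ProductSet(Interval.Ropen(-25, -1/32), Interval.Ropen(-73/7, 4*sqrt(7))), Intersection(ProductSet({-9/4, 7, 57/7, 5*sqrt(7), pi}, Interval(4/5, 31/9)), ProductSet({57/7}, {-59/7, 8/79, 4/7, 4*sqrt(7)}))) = ProductSet(Interval.Ropen(-25, -1/32), Interval.Ropen(-73/7, 4*sqrt(7)))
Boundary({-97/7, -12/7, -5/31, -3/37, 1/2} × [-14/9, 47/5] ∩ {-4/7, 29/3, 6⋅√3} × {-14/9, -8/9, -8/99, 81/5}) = ∅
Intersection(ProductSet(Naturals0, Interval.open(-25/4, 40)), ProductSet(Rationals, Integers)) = ProductSet(Naturals0, Range(-6, 40, 1))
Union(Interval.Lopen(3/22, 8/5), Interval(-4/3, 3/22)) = Interval(-4/3, 8/5)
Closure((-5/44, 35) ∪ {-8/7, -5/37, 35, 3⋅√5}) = {-8/7, -5/37} ∪ [-5/44, 35]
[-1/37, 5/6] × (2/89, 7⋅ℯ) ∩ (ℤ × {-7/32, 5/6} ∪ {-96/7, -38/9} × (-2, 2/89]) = {0} × {5/6}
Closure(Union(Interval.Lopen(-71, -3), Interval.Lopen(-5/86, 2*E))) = Union(Interval(-71, -3), Interval(-5/86, 2*E))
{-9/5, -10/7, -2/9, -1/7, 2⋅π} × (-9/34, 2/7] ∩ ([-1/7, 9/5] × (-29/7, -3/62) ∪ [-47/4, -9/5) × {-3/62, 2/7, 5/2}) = {-1/7} × (-9/34, -3/62)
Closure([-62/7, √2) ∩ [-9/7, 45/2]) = [-9/7, √2]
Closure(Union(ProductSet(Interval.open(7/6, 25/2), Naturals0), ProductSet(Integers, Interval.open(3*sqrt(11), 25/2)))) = Union(ProductSet(Integers, Interval(3*sqrt(11), 25/2)), ProductSet(Interval(7/6, 25/2), Naturals0))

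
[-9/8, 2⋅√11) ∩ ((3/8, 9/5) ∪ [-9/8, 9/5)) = [-9/8, 9/5)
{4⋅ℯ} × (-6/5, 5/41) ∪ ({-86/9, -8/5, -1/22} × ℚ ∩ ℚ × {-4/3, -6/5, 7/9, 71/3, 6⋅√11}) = ({4⋅ℯ} × (-6/5, 5/41)) ∪ ({-86/9, -8/5, -1/22} × {-4/3, -6/5, 7/9, 71/3})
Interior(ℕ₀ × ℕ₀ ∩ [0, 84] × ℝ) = ∅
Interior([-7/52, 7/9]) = (-7/52, 7/9)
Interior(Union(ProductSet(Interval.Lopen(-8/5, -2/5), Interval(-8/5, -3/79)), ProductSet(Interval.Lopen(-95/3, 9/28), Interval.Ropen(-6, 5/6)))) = ProductSet(Interval.open(-95/3, 9/28), Interval.open(-6, 5/6))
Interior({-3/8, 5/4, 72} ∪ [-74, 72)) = (-74, 72)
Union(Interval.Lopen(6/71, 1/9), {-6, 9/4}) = Union({-6, 9/4}, Interval.Lopen(6/71, 1/9))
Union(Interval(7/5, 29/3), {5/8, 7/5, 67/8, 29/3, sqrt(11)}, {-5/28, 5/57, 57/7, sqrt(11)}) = Union({-5/28, 5/57, 5/8}, Interval(7/5, 29/3))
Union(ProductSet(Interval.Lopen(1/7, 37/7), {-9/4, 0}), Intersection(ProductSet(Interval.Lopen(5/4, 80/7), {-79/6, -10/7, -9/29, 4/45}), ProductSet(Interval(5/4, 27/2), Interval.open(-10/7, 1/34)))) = Union(ProductSet(Interval.Lopen(1/7, 37/7), {-9/4, 0}), ProductSet(Interval.Lopen(5/4, 80/7), {-9/29}))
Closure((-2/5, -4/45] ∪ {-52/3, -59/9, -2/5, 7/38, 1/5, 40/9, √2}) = {-52/3, -59/9, 7/38, 1/5, 40/9, √2} ∪ [-2/5, -4/45]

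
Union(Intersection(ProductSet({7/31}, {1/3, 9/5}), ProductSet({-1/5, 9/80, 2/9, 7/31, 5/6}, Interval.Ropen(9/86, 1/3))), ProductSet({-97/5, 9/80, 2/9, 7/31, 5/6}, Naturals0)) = ProductSet({-97/5, 9/80, 2/9, 7/31, 5/6}, Naturals0)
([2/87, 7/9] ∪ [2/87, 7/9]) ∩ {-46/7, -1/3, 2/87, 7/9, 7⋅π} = {2/87, 7/9}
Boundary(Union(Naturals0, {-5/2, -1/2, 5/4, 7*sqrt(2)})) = Union({-5/2, -1/2, 5/4, 7*sqrt(2)}, Naturals0)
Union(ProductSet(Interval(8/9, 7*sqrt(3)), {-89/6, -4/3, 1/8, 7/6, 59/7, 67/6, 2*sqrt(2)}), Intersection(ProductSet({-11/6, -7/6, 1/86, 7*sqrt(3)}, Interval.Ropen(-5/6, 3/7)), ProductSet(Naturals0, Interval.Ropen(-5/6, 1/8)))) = ProductSet(Interval(8/9, 7*sqrt(3)), {-89/6, -4/3, 1/8, 7/6, 59/7, 67/6, 2*sqrt(2)})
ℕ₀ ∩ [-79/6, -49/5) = ∅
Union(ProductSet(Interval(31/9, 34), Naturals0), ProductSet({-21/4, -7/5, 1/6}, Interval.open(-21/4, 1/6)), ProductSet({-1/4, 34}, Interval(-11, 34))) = Union(ProductSet({-1/4, 34}, Interval(-11, 34)), ProductSet({-21/4, -7/5, 1/6}, Interval.open(-21/4, 1/6)), ProductSet(Interval(31/9, 34), Naturals0))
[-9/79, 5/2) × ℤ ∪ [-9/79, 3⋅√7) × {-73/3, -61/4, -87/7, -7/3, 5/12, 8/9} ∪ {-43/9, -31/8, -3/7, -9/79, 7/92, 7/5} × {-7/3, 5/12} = ([-9/79, 5/2) × ℤ) ∪ ({-43/9, -31/8, -3/7, -9/79, 7/92, 7/5} × {-7/3, 5/12}) ∪ ([-9/79, 3⋅√7) × {-73/3, -61/4, -87/7, -7/3, 5/12, 8/9})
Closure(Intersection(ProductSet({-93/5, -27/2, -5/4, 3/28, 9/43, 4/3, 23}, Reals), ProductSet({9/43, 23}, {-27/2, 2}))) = ProductSet({9/43, 23}, {-27/2, 2})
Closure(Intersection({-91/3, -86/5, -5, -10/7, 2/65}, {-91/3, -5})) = {-91/3, -5}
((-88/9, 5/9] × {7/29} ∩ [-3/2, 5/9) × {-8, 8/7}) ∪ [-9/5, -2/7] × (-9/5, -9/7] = [-9/5, -2/7] × (-9/5, -9/7]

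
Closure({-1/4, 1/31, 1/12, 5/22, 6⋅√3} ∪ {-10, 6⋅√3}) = {-10, -1/4, 1/31, 1/12, 5/22, 6⋅√3}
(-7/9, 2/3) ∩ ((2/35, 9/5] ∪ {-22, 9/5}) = (2/35, 2/3)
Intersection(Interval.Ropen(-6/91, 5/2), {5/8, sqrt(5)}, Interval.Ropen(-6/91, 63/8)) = {5/8, sqrt(5)}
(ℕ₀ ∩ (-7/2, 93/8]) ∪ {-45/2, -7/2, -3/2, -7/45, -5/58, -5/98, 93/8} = {-45/2, -7/2, -3/2, -7/45, -5/58, -5/98, 93/8} ∪ {0, 1, …, 11}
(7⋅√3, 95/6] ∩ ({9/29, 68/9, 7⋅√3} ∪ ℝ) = (7⋅√3, 95/6]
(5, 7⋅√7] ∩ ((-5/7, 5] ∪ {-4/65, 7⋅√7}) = {7⋅√7}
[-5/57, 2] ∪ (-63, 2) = (-63, 2]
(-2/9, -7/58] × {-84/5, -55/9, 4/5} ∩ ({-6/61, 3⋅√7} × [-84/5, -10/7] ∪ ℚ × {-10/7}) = ∅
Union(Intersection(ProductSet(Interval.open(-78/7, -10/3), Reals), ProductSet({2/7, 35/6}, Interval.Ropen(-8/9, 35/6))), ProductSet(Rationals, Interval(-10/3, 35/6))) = ProductSet(Rationals, Interval(-10/3, 35/6))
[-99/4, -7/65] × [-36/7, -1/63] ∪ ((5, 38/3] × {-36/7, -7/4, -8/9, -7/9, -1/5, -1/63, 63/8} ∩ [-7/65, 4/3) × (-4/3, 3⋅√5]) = [-99/4, -7/65] × [-36/7, -1/63]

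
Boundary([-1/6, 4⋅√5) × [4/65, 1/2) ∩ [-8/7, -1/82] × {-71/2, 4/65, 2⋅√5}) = [-1/6, -1/82] × {4/65}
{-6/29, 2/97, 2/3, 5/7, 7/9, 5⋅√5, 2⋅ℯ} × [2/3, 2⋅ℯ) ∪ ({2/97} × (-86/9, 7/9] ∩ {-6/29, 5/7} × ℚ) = {-6/29, 2/97, 2/3, 5/7, 7/9, 5⋅√5, 2⋅ℯ} × [2/3, 2⋅ℯ)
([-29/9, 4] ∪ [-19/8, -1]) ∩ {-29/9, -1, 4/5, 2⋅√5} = {-29/9, -1, 4/5}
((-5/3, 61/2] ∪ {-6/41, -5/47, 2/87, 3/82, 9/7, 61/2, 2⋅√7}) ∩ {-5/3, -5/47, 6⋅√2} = {-5/47, 6⋅√2}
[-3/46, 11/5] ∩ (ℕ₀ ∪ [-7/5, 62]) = [-3/46, 11/5] ∪ {0, 1, 2}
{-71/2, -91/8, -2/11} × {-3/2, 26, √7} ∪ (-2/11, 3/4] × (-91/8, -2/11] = ({-71/2, -91/8, -2/11} × {-3/2, 26, √7}) ∪ ((-2/11, 3/4] × (-91/8, -2/11])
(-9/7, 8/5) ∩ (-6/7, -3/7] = (-6/7, -3/7]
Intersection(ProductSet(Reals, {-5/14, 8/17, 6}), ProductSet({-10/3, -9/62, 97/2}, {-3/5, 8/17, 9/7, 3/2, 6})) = ProductSet({-10/3, -9/62, 97/2}, {8/17, 6})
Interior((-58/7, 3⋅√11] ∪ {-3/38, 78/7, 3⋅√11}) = (-58/7, 3⋅√11)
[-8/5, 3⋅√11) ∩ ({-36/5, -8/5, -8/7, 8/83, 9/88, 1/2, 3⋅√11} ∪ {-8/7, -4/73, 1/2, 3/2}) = {-8/5, -8/7, -4/73, 8/83, 9/88, 1/2, 3/2}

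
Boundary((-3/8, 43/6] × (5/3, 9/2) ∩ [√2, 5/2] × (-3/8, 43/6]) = ({5/2, √2} × [5/3, 9/2]) ∪ ([√2, 5/2] × {5/3, 9/2})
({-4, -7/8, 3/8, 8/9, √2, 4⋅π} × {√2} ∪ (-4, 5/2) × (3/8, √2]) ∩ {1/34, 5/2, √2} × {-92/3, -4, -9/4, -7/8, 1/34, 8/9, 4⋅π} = {1/34, √2} × {8/9}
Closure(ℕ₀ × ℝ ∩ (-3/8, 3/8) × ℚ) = {0} × ℝ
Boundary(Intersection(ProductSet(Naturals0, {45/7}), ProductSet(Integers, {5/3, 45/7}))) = ProductSet(Naturals0, {45/7})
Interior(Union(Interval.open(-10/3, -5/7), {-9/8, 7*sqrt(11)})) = Interval.open(-10/3, -5/7)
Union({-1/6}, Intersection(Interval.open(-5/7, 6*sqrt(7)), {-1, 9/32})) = {-1/6, 9/32}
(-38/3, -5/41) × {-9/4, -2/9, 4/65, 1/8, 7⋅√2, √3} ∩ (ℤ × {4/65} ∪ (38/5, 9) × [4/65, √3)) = {-12, -11, …, -1} × {4/65}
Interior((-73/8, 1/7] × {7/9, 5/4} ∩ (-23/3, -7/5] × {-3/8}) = ∅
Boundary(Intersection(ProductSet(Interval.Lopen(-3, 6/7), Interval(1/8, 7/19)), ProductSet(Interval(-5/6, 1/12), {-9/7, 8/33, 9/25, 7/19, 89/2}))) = ProductSet(Interval(-5/6, 1/12), {8/33, 9/25, 7/19})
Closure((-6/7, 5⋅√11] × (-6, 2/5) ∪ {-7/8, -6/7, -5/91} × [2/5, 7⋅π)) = ({-7/8, -6/7, -5/91} × [2/5, 7⋅π]) ∪ ({-6/7, 5⋅√11} × [-6, 2/5]) ∪ ([-6/7, 5⋅√11] × {-6, 2/5}) ∪ ((-6/7, 5⋅√11] × (-6, 2/5))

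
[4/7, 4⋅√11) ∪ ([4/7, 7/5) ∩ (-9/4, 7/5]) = [4/7, 4⋅√11)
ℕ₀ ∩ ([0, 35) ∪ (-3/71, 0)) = {0, 1, …, 34}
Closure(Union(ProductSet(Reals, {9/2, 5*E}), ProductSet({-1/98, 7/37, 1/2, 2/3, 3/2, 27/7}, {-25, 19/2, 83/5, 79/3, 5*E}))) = Union(ProductSet({-1/98, 7/37, 1/2, 2/3, 3/2, 27/7}, {-25, 19/2, 83/5, 79/3, 5*E}), ProductSet(Reals, {9/2, 5*E}))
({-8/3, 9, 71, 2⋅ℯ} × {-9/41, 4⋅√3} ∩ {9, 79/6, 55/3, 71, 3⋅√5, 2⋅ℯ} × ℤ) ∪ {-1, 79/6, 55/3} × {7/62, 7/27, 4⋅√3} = {-1, 79/6, 55/3} × {7/62, 7/27, 4⋅√3}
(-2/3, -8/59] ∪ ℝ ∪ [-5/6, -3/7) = (-∞, ∞)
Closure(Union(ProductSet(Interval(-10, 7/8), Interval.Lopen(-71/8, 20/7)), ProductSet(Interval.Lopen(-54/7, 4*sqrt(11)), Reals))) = Union(ProductSet({-10}, Interval(-71/8, 20/7)), ProductSet({-54/7, 4*sqrt(11)}, Union(Interval(-oo, -71/8), Interval(20/7, oo))), ProductSet(Interval(-10, -54/7), {-71/8, 20/7}), ProductSet(Interval(-10, 7/8), Interval.Lopen(-71/8, 20/7)), ProductSet(Interval.Lopen(-54/7, 4*sqrt(11)), Reals))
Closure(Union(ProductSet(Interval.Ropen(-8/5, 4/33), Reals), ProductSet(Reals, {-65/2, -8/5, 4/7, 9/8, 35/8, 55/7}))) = Union(ProductSet(Interval(-oo, oo), {-65/2, -8/5, 4/7, 9/8, 35/8, 55/7}), ProductSet(Interval(-8/5, 4/33), Reals))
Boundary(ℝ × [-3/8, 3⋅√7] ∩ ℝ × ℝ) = ℝ × {-3/8, 3⋅√7}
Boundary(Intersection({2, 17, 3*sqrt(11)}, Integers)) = {2, 17}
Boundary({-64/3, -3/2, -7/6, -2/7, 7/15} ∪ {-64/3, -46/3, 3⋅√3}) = {-64/3, -46/3, -3/2, -7/6, -2/7, 7/15, 3⋅√3}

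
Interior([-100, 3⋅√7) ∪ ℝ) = (-∞, ∞)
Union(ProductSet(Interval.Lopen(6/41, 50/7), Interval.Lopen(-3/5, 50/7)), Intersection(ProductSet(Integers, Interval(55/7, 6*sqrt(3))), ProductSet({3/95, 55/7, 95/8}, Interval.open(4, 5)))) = ProductSet(Interval.Lopen(6/41, 50/7), Interval.Lopen(-3/5, 50/7))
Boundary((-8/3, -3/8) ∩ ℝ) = {-8/3, -3/8}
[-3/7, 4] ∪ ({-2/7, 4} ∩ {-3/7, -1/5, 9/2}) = [-3/7, 4]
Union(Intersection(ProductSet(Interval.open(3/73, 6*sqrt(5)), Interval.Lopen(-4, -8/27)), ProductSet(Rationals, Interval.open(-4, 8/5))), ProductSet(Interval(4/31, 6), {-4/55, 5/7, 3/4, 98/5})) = Union(ProductSet(Intersection(Interval.open(3/73, 6*sqrt(5)), Rationals), Interval.Lopen(-4, -8/27)), ProductSet(Interval(4/31, 6), {-4/55, 5/7, 3/4, 98/5}))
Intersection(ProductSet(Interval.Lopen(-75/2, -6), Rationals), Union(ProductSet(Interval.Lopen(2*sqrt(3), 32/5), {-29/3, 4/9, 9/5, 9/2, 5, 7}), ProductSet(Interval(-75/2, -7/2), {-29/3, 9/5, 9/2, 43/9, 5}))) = ProductSet(Interval.Lopen(-75/2, -6), {-29/3, 9/5, 9/2, 43/9, 5})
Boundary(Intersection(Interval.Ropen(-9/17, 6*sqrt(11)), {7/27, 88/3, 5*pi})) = {7/27, 5*pi}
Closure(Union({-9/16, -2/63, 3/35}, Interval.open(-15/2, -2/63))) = Union({3/35}, Interval(-15/2, -2/63))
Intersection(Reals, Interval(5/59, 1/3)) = Interval(5/59, 1/3)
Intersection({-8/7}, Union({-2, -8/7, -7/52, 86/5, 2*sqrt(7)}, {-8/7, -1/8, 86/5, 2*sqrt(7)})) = {-8/7}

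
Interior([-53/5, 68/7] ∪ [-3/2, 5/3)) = (-53/5, 68/7)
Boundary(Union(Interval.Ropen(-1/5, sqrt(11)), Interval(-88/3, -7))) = {-88/3, -7, -1/5, sqrt(11)}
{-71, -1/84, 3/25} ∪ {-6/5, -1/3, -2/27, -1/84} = {-71, -6/5, -1/3, -2/27, -1/84, 3/25}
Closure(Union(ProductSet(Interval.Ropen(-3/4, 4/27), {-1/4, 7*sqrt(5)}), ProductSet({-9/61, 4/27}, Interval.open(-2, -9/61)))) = Union(ProductSet({-9/61, 4/27}, Interval(-2, -9/61)), ProductSet(Interval(-3/4, 4/27), {-1/4, 7*sqrt(5)}))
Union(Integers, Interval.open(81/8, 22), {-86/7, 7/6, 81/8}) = Union({-86/7, 7/6}, Integers, Interval(81/8, 22))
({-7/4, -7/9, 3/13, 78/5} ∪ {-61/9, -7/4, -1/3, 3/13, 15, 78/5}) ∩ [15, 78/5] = {15, 78/5}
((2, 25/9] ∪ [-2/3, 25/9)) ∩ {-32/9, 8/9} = {8/9}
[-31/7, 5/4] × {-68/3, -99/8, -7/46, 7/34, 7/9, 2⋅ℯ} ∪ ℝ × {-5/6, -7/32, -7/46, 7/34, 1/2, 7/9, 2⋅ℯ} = (ℝ × {-5/6, -7/32, -7/46, 7/34, 1/2, 7/9, 2⋅ℯ}) ∪ ([-31/7, 5/4] × {-68/3, -99/8, -7/46, 7/34, 7/9, 2⋅ℯ})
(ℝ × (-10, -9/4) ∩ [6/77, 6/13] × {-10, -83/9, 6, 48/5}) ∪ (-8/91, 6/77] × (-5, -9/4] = ([6/77, 6/13] × {-83/9}) ∪ ((-8/91, 6/77] × (-5, -9/4])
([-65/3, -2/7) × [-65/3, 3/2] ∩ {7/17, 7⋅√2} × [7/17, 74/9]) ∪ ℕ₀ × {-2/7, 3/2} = ℕ₀ × {-2/7, 3/2}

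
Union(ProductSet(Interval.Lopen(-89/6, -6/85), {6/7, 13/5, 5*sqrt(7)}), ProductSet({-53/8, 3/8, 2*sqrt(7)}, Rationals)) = Union(ProductSet({-53/8, 3/8, 2*sqrt(7)}, Rationals), ProductSet(Interval.Lopen(-89/6, -6/85), {6/7, 13/5, 5*sqrt(7)}))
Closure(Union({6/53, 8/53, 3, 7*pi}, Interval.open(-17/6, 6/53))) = Union({8/53, 3, 7*pi}, Interval(-17/6, 6/53))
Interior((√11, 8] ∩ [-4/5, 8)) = (√11, 8)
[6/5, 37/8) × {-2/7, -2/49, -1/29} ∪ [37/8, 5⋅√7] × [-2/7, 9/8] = ([6/5, 37/8) × {-2/7, -2/49, -1/29}) ∪ ([37/8, 5⋅√7] × [-2/7, 9/8])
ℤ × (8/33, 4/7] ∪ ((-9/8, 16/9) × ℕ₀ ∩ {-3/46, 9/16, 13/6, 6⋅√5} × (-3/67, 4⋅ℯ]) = (ℤ × (8/33, 4/7]) ∪ ({-3/46, 9/16} × {0, 1, …, 10})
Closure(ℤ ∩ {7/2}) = ∅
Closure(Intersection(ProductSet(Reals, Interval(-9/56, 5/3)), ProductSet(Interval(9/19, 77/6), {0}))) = ProductSet(Interval(9/19, 77/6), {0})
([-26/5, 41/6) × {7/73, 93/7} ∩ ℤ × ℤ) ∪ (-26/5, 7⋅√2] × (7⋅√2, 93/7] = (-26/5, 7⋅√2] × (7⋅√2, 93/7]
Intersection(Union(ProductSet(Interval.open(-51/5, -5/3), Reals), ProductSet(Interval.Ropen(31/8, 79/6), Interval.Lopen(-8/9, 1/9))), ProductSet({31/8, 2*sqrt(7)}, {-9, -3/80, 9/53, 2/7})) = ProductSet({31/8, 2*sqrt(7)}, {-3/80})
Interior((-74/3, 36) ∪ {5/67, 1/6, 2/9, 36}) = (-74/3, 36)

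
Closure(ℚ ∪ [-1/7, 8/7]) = ℚ ∪ (-∞, ∞)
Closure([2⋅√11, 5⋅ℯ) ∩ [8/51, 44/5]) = [2⋅√11, 44/5]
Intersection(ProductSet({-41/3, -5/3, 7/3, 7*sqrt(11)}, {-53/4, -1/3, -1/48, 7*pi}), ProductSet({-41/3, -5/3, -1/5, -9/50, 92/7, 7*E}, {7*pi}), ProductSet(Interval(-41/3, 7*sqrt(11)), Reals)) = ProductSet({-41/3, -5/3}, {7*pi})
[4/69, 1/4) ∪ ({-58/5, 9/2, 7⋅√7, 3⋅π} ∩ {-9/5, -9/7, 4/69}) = [4/69, 1/4)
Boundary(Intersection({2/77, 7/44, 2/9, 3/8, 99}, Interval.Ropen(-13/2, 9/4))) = {2/77, 7/44, 2/9, 3/8}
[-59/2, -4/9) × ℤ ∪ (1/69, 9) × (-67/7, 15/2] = ([-59/2, -4/9) × ℤ) ∪ ((1/69, 9) × (-67/7, 15/2])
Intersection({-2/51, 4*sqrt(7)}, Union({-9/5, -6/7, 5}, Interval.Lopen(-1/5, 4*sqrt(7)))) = {-2/51, 4*sqrt(7)}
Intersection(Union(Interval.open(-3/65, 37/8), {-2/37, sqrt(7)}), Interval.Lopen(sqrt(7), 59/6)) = Interval.open(sqrt(7), 37/8)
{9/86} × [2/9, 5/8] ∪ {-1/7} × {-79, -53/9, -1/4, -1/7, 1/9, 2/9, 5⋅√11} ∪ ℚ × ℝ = ℚ × ℝ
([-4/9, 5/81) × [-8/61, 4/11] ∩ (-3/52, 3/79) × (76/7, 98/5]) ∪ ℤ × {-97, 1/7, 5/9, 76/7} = ℤ × {-97, 1/7, 5/9, 76/7}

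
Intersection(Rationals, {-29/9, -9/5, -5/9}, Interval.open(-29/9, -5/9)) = {-9/5}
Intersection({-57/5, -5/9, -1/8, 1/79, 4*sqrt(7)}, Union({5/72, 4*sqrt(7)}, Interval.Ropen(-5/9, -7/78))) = {-5/9, -1/8, 4*sqrt(7)}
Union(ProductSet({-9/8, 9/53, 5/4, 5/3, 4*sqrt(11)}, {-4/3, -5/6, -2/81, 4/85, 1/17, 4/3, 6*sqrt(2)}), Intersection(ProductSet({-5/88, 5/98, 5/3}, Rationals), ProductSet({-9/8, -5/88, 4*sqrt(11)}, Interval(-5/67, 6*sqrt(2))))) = Union(ProductSet({-5/88}, Intersection(Interval(-5/67, 6*sqrt(2)), Rationals)), ProductSet({-9/8, 9/53, 5/4, 5/3, 4*sqrt(11)}, {-4/3, -5/6, -2/81, 4/85, 1/17, 4/3, 6*sqrt(2)}))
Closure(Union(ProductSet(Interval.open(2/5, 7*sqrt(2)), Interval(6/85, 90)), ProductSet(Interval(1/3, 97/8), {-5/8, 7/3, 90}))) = Union(ProductSet(Interval(1/3, 97/8), {-5/8, 7/3, 90}), ProductSet(Interval(2/5, 7*sqrt(2)), Interval(6/85, 90)))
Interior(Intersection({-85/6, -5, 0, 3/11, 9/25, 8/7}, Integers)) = EmptySet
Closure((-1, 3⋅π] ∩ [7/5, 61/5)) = [7/5, 3⋅π]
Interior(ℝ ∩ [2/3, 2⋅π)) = (2/3, 2⋅π)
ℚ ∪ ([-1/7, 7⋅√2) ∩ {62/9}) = ℚ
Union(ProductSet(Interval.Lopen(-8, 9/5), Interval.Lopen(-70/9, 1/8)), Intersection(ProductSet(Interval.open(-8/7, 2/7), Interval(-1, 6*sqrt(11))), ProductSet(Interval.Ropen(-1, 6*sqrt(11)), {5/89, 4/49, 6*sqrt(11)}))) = Union(ProductSet(Interval.Lopen(-8, 9/5), Interval.Lopen(-70/9, 1/8)), ProductSet(Interval.Ropen(-1, 2/7), {5/89, 4/49, 6*sqrt(11)}))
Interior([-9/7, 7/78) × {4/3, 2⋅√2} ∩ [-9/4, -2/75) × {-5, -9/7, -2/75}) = ∅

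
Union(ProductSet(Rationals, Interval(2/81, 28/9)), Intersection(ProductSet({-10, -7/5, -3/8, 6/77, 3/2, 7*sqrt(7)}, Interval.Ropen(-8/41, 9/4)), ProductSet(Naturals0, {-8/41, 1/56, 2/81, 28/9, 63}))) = ProductSet(Rationals, Interval(2/81, 28/9))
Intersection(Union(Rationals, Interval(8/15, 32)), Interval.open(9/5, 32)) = Union(Intersection(Interval.open(9/5, 32), Rationals), Interval.open(9/5, 32))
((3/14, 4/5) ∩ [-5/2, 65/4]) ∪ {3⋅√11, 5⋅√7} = (3/14, 4/5) ∪ {3⋅√11, 5⋅√7}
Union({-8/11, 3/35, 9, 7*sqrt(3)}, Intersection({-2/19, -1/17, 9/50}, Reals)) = {-8/11, -2/19, -1/17, 3/35, 9/50, 9, 7*sqrt(3)}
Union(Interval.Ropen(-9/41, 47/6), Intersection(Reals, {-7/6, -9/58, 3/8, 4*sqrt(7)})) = Union({-7/6, 4*sqrt(7)}, Interval.Ropen(-9/41, 47/6))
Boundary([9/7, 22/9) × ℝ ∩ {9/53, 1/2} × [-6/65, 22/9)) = ∅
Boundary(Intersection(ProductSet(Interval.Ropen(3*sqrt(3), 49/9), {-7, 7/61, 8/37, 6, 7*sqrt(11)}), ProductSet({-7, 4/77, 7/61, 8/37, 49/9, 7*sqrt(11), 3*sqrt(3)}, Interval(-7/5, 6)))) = ProductSet({3*sqrt(3)}, {7/61, 8/37, 6})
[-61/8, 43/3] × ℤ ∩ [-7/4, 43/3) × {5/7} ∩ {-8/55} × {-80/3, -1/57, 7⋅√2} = ∅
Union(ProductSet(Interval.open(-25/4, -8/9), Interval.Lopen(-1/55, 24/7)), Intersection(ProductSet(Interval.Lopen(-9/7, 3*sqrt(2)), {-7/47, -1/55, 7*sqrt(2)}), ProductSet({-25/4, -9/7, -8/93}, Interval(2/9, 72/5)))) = Union(ProductSet({-8/93}, {7*sqrt(2)}), ProductSet(Interval.open(-25/4, -8/9), Interval.Lopen(-1/55, 24/7)))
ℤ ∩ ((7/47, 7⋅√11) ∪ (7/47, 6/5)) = {1, 2, …, 23}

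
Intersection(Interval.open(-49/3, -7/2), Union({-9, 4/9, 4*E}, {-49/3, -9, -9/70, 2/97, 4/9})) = {-9}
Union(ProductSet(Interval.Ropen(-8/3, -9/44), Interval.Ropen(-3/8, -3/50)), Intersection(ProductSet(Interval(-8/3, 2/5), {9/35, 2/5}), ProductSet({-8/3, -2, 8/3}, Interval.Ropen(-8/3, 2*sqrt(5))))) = Union(ProductSet({-8/3, -2}, {9/35, 2/5}), ProductSet(Interval.Ropen(-8/3, -9/44), Interval.Ropen(-3/8, -3/50)))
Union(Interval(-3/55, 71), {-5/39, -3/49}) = Union({-5/39, -3/49}, Interval(-3/55, 71))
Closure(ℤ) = ℤ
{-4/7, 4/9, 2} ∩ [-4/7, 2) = {-4/7, 4/9}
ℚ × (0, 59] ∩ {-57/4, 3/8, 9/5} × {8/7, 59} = {-57/4, 3/8, 9/5} × {8/7, 59}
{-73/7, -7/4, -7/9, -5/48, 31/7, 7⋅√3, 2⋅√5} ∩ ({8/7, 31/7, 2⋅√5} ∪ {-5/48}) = {-5/48, 31/7, 2⋅√5}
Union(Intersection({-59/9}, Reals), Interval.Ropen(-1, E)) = Union({-59/9}, Interval.Ropen(-1, E))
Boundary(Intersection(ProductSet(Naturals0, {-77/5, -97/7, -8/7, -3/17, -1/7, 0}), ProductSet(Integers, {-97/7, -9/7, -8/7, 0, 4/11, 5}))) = ProductSet(Naturals0, {-97/7, -8/7, 0})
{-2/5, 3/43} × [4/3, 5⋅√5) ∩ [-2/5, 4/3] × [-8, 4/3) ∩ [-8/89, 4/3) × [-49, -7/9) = ∅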